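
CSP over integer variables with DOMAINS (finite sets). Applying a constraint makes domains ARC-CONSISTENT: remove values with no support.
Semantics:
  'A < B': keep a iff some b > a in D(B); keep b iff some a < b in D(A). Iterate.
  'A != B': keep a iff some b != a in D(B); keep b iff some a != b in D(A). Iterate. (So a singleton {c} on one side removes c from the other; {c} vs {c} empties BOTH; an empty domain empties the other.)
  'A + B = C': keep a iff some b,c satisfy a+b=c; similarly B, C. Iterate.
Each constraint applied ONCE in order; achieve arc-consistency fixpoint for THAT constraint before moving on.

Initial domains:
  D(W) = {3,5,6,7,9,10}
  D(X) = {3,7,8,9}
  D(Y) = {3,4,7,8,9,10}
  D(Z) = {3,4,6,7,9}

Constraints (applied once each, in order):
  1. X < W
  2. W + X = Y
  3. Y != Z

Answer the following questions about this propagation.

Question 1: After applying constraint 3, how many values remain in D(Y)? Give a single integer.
Answer: 3

Derivation:
Constraint 1 (X < W) on D(X)={3,7,8,9} D(W)={3,5,6,7,9,10}: W {3,5,6,7,9,10}->{5,6,7,9,10}
Constraint 2 (W + X = Y) on D(W)={5,6,7,9,10} D(X)={3,7,8,9} D(Y)={3,4,7,8,9,10}: W {5,6,7,9,10}->{5,6,7}; X {3,7,8,9}->{3}; Y {3,4,7,8,9,10}->{8,9,10}
Constraint 3 (Y != Z) on D(Y)={8,9,10} D(Z)={3,4,6,7,9}: no change
So after constraint 3: D(Y)={8,9,10}, size = 3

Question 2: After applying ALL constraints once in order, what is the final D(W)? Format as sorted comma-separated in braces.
Answer: {5,6,7}

Derivation:
Constraint 1 (X < W) on D(X)={3,7,8,9} D(W)={3,5,6,7,9,10}: W {3,5,6,7,9,10}->{5,6,7,9,10}
Constraint 2 (W + X = Y) on D(W)={5,6,7,9,10} D(X)={3,7,8,9} D(Y)={3,4,7,8,9,10}: W {5,6,7,9,10}->{5,6,7}; X {3,7,8,9}->{3}; Y {3,4,7,8,9,10}->{8,9,10}
Constraint 3 (Y != Z) on D(Y)={8,9,10} D(Z)={3,4,6,7,9}: no change
So after all 3 constraints: D(W) = {5,6,7}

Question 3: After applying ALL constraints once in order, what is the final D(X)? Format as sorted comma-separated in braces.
Constraint 1 (X < W) on D(X)={3,7,8,9} D(W)={3,5,6,7,9,10}: W {3,5,6,7,9,10}->{5,6,7,9,10}
Constraint 2 (W + X = Y) on D(W)={5,6,7,9,10} D(X)={3,7,8,9} D(Y)={3,4,7,8,9,10}: W {5,6,7,9,10}->{5,6,7}; X {3,7,8,9}->{3}; Y {3,4,7,8,9,10}->{8,9,10}
Constraint 3 (Y != Z) on D(Y)={8,9,10} D(Z)={3,4,6,7,9}: no change
So after all 3 constraints: D(X) = {3}

Answer: {3}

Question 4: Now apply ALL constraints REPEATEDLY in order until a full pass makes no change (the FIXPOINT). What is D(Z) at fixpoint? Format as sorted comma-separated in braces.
pass 0 (initial): D(Z)={3,4,6,7,9}
pass 1: W {3,5,6,7,9,10}->{5,6,7}; X {3,7,8,9}->{3}; Y {3,4,7,8,9,10}->{8,9,10}
pass 2: no change
Fixpoint after 2 passes: D(Z) = {3,4,6,7,9}

Answer: {3,4,6,7,9}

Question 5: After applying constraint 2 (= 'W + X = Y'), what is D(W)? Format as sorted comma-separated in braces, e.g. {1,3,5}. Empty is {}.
Answer: {5,6,7}

Derivation:
Constraint 1 (X < W) on D(X)={3,7,8,9} D(W)={3,5,6,7,9,10}: W {3,5,6,7,9,10}->{5,6,7,9,10}
Constraint 2 (W + X = Y) on D(W)={5,6,7,9,10} D(X)={3,7,8,9} D(Y)={3,4,7,8,9,10}: W {5,6,7,9,10}->{5,6,7}; X {3,7,8,9}->{3}; Y {3,4,7,8,9,10}->{8,9,10}
So after constraint 2: D(W) = {5,6,7}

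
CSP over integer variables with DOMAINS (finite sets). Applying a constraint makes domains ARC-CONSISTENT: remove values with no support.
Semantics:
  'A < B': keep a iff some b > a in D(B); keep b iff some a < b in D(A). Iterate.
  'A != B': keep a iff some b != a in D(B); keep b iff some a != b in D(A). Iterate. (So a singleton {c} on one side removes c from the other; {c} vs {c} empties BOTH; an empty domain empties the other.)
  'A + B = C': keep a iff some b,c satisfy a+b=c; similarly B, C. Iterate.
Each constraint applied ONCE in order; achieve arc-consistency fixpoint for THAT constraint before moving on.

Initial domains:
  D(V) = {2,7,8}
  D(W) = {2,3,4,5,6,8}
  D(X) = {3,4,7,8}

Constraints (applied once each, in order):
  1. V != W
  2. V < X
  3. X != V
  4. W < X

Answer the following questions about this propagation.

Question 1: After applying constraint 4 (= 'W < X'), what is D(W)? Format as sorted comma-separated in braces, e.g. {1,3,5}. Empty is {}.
Answer: {2,3,4,5,6}

Derivation:
Constraint 1 (V != W) on D(V)={2,7,8} D(W)={2,3,4,5,6,8}: no change
Constraint 2 (V < X) on D(V)={2,7,8} D(X)={3,4,7,8}: V {2,7,8}->{2,7}
Constraint 3 (X != V) on D(X)={3,4,7,8} D(V)={2,7}: no change
Constraint 4 (W < X) on D(W)={2,3,4,5,6,8} D(X)={3,4,7,8}: W {2,3,4,5,6,8}->{2,3,4,5,6}
So after constraint 4: D(W) = {2,3,4,5,6}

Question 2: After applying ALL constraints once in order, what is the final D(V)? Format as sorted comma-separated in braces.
Constraint 1 (V != W) on D(V)={2,7,8} D(W)={2,3,4,5,6,8}: no change
Constraint 2 (V < X) on D(V)={2,7,8} D(X)={3,4,7,8}: V {2,7,8}->{2,7}
Constraint 3 (X != V) on D(X)={3,4,7,8} D(V)={2,7}: no change
Constraint 4 (W < X) on D(W)={2,3,4,5,6,8} D(X)={3,4,7,8}: W {2,3,4,5,6,8}->{2,3,4,5,6}
So after all 4 constraints: D(V) = {2,7}

Answer: {2,7}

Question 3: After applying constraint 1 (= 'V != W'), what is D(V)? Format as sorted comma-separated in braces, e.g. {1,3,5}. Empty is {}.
Constraint 1 (V != W) on D(V)={2,7,8} D(W)={2,3,4,5,6,8}: no change
So after constraint 1: D(V) = {2,7,8}

Answer: {2,7,8}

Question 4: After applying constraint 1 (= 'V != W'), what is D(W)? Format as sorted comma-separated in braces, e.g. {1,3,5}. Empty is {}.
Answer: {2,3,4,5,6,8}

Derivation:
Constraint 1 (V != W) on D(V)={2,7,8} D(W)={2,3,4,5,6,8}: no change
So after constraint 1: D(W) = {2,3,4,5,6,8}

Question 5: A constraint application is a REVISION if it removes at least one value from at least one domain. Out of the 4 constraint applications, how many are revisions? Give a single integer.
Answer: 2

Derivation:
Constraint 1 (V != W) on D(V)={2,7,8} D(W)={2,3,4,5,6,8}: no change => not a revision
Constraint 2 (V < X) on D(V)={2,7,8} D(X)={3,4,7,8}: V {2,7,8}->{2,7} => REVISION
Constraint 3 (X != V) on D(X)={3,4,7,8} D(V)={2,7}: no change => not a revision
Constraint 4 (W < X) on D(W)={2,3,4,5,6,8} D(X)={3,4,7,8}: W {2,3,4,5,6,8}->{2,3,4,5,6} => REVISION
Total revisions = 2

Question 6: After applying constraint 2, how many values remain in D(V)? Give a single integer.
Answer: 2

Derivation:
Constraint 1 (V != W) on D(V)={2,7,8} D(W)={2,3,4,5,6,8}: no change
Constraint 2 (V < X) on D(V)={2,7,8} D(X)={3,4,7,8}: V {2,7,8}->{2,7}
So after constraint 2: D(V)={2,7}, size = 2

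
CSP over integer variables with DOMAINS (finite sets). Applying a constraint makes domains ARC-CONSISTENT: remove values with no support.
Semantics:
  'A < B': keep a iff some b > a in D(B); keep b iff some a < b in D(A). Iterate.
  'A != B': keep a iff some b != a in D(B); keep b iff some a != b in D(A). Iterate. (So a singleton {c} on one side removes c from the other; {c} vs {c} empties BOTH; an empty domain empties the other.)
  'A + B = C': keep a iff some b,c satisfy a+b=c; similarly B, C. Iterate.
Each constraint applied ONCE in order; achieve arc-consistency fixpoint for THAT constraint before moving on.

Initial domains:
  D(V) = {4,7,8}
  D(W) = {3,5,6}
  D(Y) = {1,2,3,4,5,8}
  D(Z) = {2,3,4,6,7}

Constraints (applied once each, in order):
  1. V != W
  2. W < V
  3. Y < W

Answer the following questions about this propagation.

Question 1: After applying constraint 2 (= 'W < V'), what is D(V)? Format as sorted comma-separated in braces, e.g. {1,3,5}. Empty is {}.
Answer: {4,7,8}

Derivation:
Constraint 1 (V != W) on D(V)={4,7,8} D(W)={3,5,6}: no change
Constraint 2 (W < V) on D(W)={3,5,6} D(V)={4,7,8}: no change
So after constraint 2: D(V) = {4,7,8}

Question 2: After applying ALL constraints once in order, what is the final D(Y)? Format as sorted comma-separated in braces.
Answer: {1,2,3,4,5}

Derivation:
Constraint 1 (V != W) on D(V)={4,7,8} D(W)={3,5,6}: no change
Constraint 2 (W < V) on D(W)={3,5,6} D(V)={4,7,8}: no change
Constraint 3 (Y < W) on D(Y)={1,2,3,4,5,8} D(W)={3,5,6}: Y {1,2,3,4,5,8}->{1,2,3,4,5}
So after all 3 constraints: D(Y) = {1,2,3,4,5}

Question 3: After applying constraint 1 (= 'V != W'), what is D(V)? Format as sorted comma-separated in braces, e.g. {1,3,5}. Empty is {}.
Answer: {4,7,8}

Derivation:
Constraint 1 (V != W) on D(V)={4,7,8} D(W)={3,5,6}: no change
So after constraint 1: D(V) = {4,7,8}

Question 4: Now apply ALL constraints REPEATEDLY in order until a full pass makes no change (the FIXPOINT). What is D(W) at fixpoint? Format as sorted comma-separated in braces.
pass 0 (initial): D(W)={3,5,6}
pass 1: Y {1,2,3,4,5,8}->{1,2,3,4,5}
pass 2: no change
Fixpoint after 2 passes: D(W) = {3,5,6}

Answer: {3,5,6}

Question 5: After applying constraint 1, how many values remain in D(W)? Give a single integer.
Constraint 1 (V != W) on D(V)={4,7,8} D(W)={3,5,6}: no change
So after constraint 1: D(W)={3,5,6}, size = 3

Answer: 3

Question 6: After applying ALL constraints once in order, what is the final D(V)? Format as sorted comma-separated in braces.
Constraint 1 (V != W) on D(V)={4,7,8} D(W)={3,5,6}: no change
Constraint 2 (W < V) on D(W)={3,5,6} D(V)={4,7,8}: no change
Constraint 3 (Y < W) on D(Y)={1,2,3,4,5,8} D(W)={3,5,6}: Y {1,2,3,4,5,8}->{1,2,3,4,5}
So after all 3 constraints: D(V) = {4,7,8}

Answer: {4,7,8}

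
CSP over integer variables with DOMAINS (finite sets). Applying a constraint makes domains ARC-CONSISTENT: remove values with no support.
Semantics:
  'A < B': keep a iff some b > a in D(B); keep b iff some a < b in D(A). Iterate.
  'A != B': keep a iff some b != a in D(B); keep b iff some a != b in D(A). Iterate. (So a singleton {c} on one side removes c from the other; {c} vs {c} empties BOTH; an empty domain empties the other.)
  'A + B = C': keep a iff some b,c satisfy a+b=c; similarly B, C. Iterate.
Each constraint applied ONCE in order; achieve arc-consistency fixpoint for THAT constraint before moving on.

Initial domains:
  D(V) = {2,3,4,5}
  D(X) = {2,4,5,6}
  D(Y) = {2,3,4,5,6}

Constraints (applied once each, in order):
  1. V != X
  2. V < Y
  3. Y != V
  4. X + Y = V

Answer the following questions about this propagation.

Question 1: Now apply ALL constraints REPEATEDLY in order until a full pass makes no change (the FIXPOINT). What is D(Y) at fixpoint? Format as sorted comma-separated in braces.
Answer: {}

Derivation:
pass 0 (initial): D(Y)={2,3,4,5,6}
pass 1: V {2,3,4,5}->{5}; X {2,4,5,6}->{2}; Y {2,3,4,5,6}->{3}
pass 2: V {5}->{}; X {2}->{}; Y {3}->{}
pass 3: no change
Fixpoint after 3 passes: D(Y) = {}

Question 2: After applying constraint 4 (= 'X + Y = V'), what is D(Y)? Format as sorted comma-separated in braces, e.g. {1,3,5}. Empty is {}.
Constraint 1 (V != X) on D(V)={2,3,4,5} D(X)={2,4,5,6}: no change
Constraint 2 (V < Y) on D(V)={2,3,4,5} D(Y)={2,3,4,5,6}: Y {2,3,4,5,6}->{3,4,5,6}
Constraint 3 (Y != V) on D(Y)={3,4,5,6} D(V)={2,3,4,5}: no change
Constraint 4 (X + Y = V) on D(X)={2,4,5,6} D(Y)={3,4,5,6} D(V)={2,3,4,5}: X {2,4,5,6}->{2}; Y {3,4,5,6}->{3}; V {2,3,4,5}->{5}
So after constraint 4: D(Y) = {3}

Answer: {3}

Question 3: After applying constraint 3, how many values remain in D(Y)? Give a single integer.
Constraint 1 (V != X) on D(V)={2,3,4,5} D(X)={2,4,5,6}: no change
Constraint 2 (V < Y) on D(V)={2,3,4,5} D(Y)={2,3,4,5,6}: Y {2,3,4,5,6}->{3,4,5,6}
Constraint 3 (Y != V) on D(Y)={3,4,5,6} D(V)={2,3,4,5}: no change
So after constraint 3: D(Y)={3,4,5,6}, size = 4

Answer: 4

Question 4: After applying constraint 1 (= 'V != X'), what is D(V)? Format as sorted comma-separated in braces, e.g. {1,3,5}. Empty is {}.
Answer: {2,3,4,5}

Derivation:
Constraint 1 (V != X) on D(V)={2,3,4,5} D(X)={2,4,5,6}: no change
So after constraint 1: D(V) = {2,3,4,5}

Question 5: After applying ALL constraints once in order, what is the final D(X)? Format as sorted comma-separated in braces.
Constraint 1 (V != X) on D(V)={2,3,4,5} D(X)={2,4,5,6}: no change
Constraint 2 (V < Y) on D(V)={2,3,4,5} D(Y)={2,3,4,5,6}: Y {2,3,4,5,6}->{3,4,5,6}
Constraint 3 (Y != V) on D(Y)={3,4,5,6} D(V)={2,3,4,5}: no change
Constraint 4 (X + Y = V) on D(X)={2,4,5,6} D(Y)={3,4,5,6} D(V)={2,3,4,5}: X {2,4,5,6}->{2}; Y {3,4,5,6}->{3}; V {2,3,4,5}->{5}
So after all 4 constraints: D(X) = {2}

Answer: {2}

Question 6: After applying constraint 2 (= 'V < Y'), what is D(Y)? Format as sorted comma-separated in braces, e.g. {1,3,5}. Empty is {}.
Answer: {3,4,5,6}

Derivation:
Constraint 1 (V != X) on D(V)={2,3,4,5} D(X)={2,4,5,6}: no change
Constraint 2 (V < Y) on D(V)={2,3,4,5} D(Y)={2,3,4,5,6}: Y {2,3,4,5,6}->{3,4,5,6}
So after constraint 2: D(Y) = {3,4,5,6}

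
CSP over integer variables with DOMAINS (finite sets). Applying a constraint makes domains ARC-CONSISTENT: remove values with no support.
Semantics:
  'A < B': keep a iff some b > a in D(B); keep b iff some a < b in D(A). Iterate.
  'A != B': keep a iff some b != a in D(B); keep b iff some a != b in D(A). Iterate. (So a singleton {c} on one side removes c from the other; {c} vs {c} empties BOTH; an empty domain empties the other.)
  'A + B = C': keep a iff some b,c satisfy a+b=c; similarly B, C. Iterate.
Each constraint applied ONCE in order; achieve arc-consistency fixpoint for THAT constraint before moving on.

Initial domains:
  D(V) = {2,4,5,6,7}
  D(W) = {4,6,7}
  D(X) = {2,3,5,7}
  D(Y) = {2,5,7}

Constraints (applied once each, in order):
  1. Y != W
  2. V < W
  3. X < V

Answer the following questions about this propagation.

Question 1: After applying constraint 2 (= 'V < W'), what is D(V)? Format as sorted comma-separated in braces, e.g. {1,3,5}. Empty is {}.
Constraint 1 (Y != W) on D(Y)={2,5,7} D(W)={4,6,7}: no change
Constraint 2 (V < W) on D(V)={2,4,5,6,7} D(W)={4,6,7}: V {2,4,5,6,7}->{2,4,5,6}
So after constraint 2: D(V) = {2,4,5,6}

Answer: {2,4,5,6}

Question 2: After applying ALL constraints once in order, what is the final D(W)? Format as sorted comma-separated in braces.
Answer: {4,6,7}

Derivation:
Constraint 1 (Y != W) on D(Y)={2,5,7} D(W)={4,6,7}: no change
Constraint 2 (V < W) on D(V)={2,4,5,6,7} D(W)={4,6,7}: V {2,4,5,6,7}->{2,4,5,6}
Constraint 3 (X < V) on D(X)={2,3,5,7} D(V)={2,4,5,6}: X {2,3,5,7}->{2,3,5}; V {2,4,5,6}->{4,5,6}
So after all 3 constraints: D(W) = {4,6,7}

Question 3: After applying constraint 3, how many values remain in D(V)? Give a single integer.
Constraint 1 (Y != W) on D(Y)={2,5,7} D(W)={4,6,7}: no change
Constraint 2 (V < W) on D(V)={2,4,5,6,7} D(W)={4,6,7}: V {2,4,5,6,7}->{2,4,5,6}
Constraint 3 (X < V) on D(X)={2,3,5,7} D(V)={2,4,5,6}: X {2,3,5,7}->{2,3,5}; V {2,4,5,6}->{4,5,6}
So after constraint 3: D(V)={4,5,6}, size = 3

Answer: 3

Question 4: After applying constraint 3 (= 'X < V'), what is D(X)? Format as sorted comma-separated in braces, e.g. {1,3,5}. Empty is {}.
Answer: {2,3,5}

Derivation:
Constraint 1 (Y != W) on D(Y)={2,5,7} D(W)={4,6,7}: no change
Constraint 2 (V < W) on D(V)={2,4,5,6,7} D(W)={4,6,7}: V {2,4,5,6,7}->{2,4,5,6}
Constraint 3 (X < V) on D(X)={2,3,5,7} D(V)={2,4,5,6}: X {2,3,5,7}->{2,3,5}; V {2,4,5,6}->{4,5,6}
So after constraint 3: D(X) = {2,3,5}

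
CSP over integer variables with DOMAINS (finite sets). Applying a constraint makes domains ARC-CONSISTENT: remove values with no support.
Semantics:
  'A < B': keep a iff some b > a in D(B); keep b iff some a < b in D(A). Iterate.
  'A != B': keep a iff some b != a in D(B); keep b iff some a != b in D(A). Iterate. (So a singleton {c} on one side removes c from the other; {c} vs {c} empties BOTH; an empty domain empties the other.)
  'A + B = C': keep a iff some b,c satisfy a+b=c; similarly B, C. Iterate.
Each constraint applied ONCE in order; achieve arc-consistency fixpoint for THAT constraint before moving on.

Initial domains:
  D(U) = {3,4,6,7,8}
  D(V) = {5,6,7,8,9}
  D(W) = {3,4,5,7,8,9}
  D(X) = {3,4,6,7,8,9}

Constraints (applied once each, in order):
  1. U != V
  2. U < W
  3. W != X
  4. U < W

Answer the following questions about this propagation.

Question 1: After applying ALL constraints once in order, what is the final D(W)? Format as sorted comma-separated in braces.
Answer: {4,5,7,8,9}

Derivation:
Constraint 1 (U != V) on D(U)={3,4,6,7,8} D(V)={5,6,7,8,9}: no change
Constraint 2 (U < W) on D(U)={3,4,6,7,8} D(W)={3,4,5,7,8,9}: W {3,4,5,7,8,9}->{4,5,7,8,9}
Constraint 3 (W != X) on D(W)={4,5,7,8,9} D(X)={3,4,6,7,8,9}: no change
Constraint 4 (U < W) on D(U)={3,4,6,7,8} D(W)={4,5,7,8,9}: no change
So after all 4 constraints: D(W) = {4,5,7,8,9}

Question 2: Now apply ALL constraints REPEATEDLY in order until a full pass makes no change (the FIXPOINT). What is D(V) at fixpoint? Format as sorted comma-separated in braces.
Answer: {5,6,7,8,9}

Derivation:
pass 0 (initial): D(V)={5,6,7,8,9}
pass 1: W {3,4,5,7,8,9}->{4,5,7,8,9}
pass 2: no change
Fixpoint after 2 passes: D(V) = {5,6,7,8,9}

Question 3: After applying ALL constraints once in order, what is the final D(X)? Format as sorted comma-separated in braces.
Constraint 1 (U != V) on D(U)={3,4,6,7,8} D(V)={5,6,7,8,9}: no change
Constraint 2 (U < W) on D(U)={3,4,6,7,8} D(W)={3,4,5,7,8,9}: W {3,4,5,7,8,9}->{4,5,7,8,9}
Constraint 3 (W != X) on D(W)={4,5,7,8,9} D(X)={3,4,6,7,8,9}: no change
Constraint 4 (U < W) on D(U)={3,4,6,7,8} D(W)={4,5,7,8,9}: no change
So after all 4 constraints: D(X) = {3,4,6,7,8,9}

Answer: {3,4,6,7,8,9}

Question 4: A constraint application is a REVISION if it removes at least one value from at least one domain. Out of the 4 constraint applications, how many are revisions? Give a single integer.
Constraint 1 (U != V) on D(U)={3,4,6,7,8} D(V)={5,6,7,8,9}: no change => not a revision
Constraint 2 (U < W) on D(U)={3,4,6,7,8} D(W)={3,4,5,7,8,9}: W {3,4,5,7,8,9}->{4,5,7,8,9} => REVISION
Constraint 3 (W != X) on D(W)={4,5,7,8,9} D(X)={3,4,6,7,8,9}: no change => not a revision
Constraint 4 (U < W) on D(U)={3,4,6,7,8} D(W)={4,5,7,8,9}: no change => not a revision
Total revisions = 1

Answer: 1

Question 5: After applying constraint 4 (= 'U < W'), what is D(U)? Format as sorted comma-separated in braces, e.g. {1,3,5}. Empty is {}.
Answer: {3,4,6,7,8}

Derivation:
Constraint 1 (U != V) on D(U)={3,4,6,7,8} D(V)={5,6,7,8,9}: no change
Constraint 2 (U < W) on D(U)={3,4,6,7,8} D(W)={3,4,5,7,8,9}: W {3,4,5,7,8,9}->{4,5,7,8,9}
Constraint 3 (W != X) on D(W)={4,5,7,8,9} D(X)={3,4,6,7,8,9}: no change
Constraint 4 (U < W) on D(U)={3,4,6,7,8} D(W)={4,5,7,8,9}: no change
So after constraint 4: D(U) = {3,4,6,7,8}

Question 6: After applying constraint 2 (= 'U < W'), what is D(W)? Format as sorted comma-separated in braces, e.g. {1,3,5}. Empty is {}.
Constraint 1 (U != V) on D(U)={3,4,6,7,8} D(V)={5,6,7,8,9}: no change
Constraint 2 (U < W) on D(U)={3,4,6,7,8} D(W)={3,4,5,7,8,9}: W {3,4,5,7,8,9}->{4,5,7,8,9}
So after constraint 2: D(W) = {4,5,7,8,9}

Answer: {4,5,7,8,9}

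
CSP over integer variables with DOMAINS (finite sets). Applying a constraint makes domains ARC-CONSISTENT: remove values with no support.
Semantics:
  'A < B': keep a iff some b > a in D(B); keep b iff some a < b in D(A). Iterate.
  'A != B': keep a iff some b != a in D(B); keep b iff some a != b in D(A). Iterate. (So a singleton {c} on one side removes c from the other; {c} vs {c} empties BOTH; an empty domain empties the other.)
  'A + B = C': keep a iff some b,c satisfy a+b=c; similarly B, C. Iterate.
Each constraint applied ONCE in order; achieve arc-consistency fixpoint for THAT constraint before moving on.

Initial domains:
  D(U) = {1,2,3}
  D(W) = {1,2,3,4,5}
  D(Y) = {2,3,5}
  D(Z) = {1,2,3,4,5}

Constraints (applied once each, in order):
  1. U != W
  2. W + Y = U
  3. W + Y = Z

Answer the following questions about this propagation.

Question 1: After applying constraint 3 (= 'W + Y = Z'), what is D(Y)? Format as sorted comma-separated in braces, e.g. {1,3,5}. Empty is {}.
Constraint 1 (U != W) on D(U)={1,2,3} D(W)={1,2,3,4,5}: no change
Constraint 2 (W + Y = U) on D(W)={1,2,3,4,5} D(Y)={2,3,5} D(U)={1,2,3}: W {1,2,3,4,5}->{1}; Y {2,3,5}->{2}; U {1,2,3}->{3}
Constraint 3 (W + Y = Z) on D(W)={1} D(Y)={2} D(Z)={1,2,3,4,5}: Z {1,2,3,4,5}->{3}
So after constraint 3: D(Y) = {2}

Answer: {2}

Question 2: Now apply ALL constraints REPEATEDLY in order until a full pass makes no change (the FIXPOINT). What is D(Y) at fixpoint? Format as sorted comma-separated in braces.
pass 0 (initial): D(Y)={2,3,5}
pass 1: U {1,2,3}->{3}; W {1,2,3,4,5}->{1}; Y {2,3,5}->{2}; Z {1,2,3,4,5}->{3}
pass 2: no change
Fixpoint after 2 passes: D(Y) = {2}

Answer: {2}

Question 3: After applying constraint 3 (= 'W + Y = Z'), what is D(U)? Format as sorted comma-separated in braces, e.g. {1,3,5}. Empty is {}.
Constraint 1 (U != W) on D(U)={1,2,3} D(W)={1,2,3,4,5}: no change
Constraint 2 (W + Y = U) on D(W)={1,2,3,4,5} D(Y)={2,3,5} D(U)={1,2,3}: W {1,2,3,4,5}->{1}; Y {2,3,5}->{2}; U {1,2,3}->{3}
Constraint 3 (W + Y = Z) on D(W)={1} D(Y)={2} D(Z)={1,2,3,4,5}: Z {1,2,3,4,5}->{3}
So after constraint 3: D(U) = {3}

Answer: {3}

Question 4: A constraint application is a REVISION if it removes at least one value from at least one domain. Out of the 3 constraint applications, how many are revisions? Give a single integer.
Constraint 1 (U != W) on D(U)={1,2,3} D(W)={1,2,3,4,5}: no change => not a revision
Constraint 2 (W + Y = U) on D(W)={1,2,3,4,5} D(Y)={2,3,5} D(U)={1,2,3}: W {1,2,3,4,5}->{1}; Y {2,3,5}->{2}; U {1,2,3}->{3} => REVISION
Constraint 3 (W + Y = Z) on D(W)={1} D(Y)={2} D(Z)={1,2,3,4,5}: Z {1,2,3,4,5}->{3} => REVISION
Total revisions = 2

Answer: 2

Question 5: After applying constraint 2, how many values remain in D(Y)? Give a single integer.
Answer: 1

Derivation:
Constraint 1 (U != W) on D(U)={1,2,3} D(W)={1,2,3,4,5}: no change
Constraint 2 (W + Y = U) on D(W)={1,2,3,4,5} D(Y)={2,3,5} D(U)={1,2,3}: W {1,2,3,4,5}->{1}; Y {2,3,5}->{2}; U {1,2,3}->{3}
So after constraint 2: D(Y)={2}, size = 1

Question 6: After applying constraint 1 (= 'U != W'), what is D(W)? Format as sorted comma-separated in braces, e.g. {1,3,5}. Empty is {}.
Answer: {1,2,3,4,5}

Derivation:
Constraint 1 (U != W) on D(U)={1,2,3} D(W)={1,2,3,4,5}: no change
So after constraint 1: D(W) = {1,2,3,4,5}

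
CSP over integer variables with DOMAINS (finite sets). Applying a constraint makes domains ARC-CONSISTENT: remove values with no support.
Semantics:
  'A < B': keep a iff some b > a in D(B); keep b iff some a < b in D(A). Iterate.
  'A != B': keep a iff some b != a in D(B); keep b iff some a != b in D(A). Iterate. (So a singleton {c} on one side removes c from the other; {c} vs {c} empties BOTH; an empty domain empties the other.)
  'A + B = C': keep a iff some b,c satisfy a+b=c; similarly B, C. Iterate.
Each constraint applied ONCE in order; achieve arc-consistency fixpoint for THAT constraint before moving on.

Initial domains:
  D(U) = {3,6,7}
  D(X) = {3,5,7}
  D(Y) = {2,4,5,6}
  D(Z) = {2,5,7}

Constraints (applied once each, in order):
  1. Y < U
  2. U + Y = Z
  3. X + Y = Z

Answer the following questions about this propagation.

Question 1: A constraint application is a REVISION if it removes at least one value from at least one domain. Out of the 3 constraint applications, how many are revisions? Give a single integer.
Constraint 1 (Y < U) on D(Y)={2,4,5,6} D(U)={3,6,7}: no change => not a revision
Constraint 2 (U + Y = Z) on D(U)={3,6,7} D(Y)={2,4,5,6} D(Z)={2,5,7}: U {3,6,7}->{3}; Y {2,4,5,6}->{2,4}; Z {2,5,7}->{5,7} => REVISION
Constraint 3 (X + Y = Z) on D(X)={3,5,7} D(Y)={2,4} D(Z)={5,7}: X {3,5,7}->{3,5} => REVISION
Total revisions = 2

Answer: 2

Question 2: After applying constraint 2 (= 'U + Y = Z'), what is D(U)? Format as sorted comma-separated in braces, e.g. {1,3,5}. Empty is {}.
Constraint 1 (Y < U) on D(Y)={2,4,5,6} D(U)={3,6,7}: no change
Constraint 2 (U + Y = Z) on D(U)={3,6,7} D(Y)={2,4,5,6} D(Z)={2,5,7}: U {3,6,7}->{3}; Y {2,4,5,6}->{2,4}; Z {2,5,7}->{5,7}
So after constraint 2: D(U) = {3}

Answer: {3}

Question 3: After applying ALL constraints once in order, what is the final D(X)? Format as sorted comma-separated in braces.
Constraint 1 (Y < U) on D(Y)={2,4,5,6} D(U)={3,6,7}: no change
Constraint 2 (U + Y = Z) on D(U)={3,6,7} D(Y)={2,4,5,6} D(Z)={2,5,7}: U {3,6,7}->{3}; Y {2,4,5,6}->{2,4}; Z {2,5,7}->{5,7}
Constraint 3 (X + Y = Z) on D(X)={3,5,7} D(Y)={2,4} D(Z)={5,7}: X {3,5,7}->{3,5}
So after all 3 constraints: D(X) = {3,5}

Answer: {3,5}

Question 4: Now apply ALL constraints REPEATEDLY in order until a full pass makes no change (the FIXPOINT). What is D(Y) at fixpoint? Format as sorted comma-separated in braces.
Answer: {2}

Derivation:
pass 0 (initial): D(Y)={2,4,5,6}
pass 1: U {3,6,7}->{3}; X {3,5,7}->{3,5}; Y {2,4,5,6}->{2,4}; Z {2,5,7}->{5,7}
pass 2: X {3,5}->{3}; Y {2,4}->{2}; Z {5,7}->{5}
pass 3: no change
Fixpoint after 3 passes: D(Y) = {2}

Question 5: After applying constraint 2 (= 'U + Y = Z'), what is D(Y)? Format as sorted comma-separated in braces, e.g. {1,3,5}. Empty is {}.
Answer: {2,4}

Derivation:
Constraint 1 (Y < U) on D(Y)={2,4,5,6} D(U)={3,6,7}: no change
Constraint 2 (U + Y = Z) on D(U)={3,6,7} D(Y)={2,4,5,6} D(Z)={2,5,7}: U {3,6,7}->{3}; Y {2,4,5,6}->{2,4}; Z {2,5,7}->{5,7}
So after constraint 2: D(Y) = {2,4}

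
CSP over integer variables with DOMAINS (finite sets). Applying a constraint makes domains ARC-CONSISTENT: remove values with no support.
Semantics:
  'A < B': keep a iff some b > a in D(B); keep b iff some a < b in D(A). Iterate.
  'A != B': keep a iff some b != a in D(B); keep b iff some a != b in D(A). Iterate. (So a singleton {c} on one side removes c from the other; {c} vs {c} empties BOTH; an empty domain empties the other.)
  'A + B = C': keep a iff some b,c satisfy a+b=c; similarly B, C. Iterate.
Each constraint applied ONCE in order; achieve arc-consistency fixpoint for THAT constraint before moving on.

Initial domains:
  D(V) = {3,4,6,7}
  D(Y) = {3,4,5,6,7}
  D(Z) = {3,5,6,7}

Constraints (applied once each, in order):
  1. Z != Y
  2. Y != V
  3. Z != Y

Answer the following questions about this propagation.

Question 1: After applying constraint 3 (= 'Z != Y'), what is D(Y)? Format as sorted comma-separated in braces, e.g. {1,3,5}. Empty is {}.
Constraint 1 (Z != Y) on D(Z)={3,5,6,7} D(Y)={3,4,5,6,7}: no change
Constraint 2 (Y != V) on D(Y)={3,4,5,6,7} D(V)={3,4,6,7}: no change
Constraint 3 (Z != Y) on D(Z)={3,5,6,7} D(Y)={3,4,5,6,7}: no change
So after constraint 3: D(Y) = {3,4,5,6,7}

Answer: {3,4,5,6,7}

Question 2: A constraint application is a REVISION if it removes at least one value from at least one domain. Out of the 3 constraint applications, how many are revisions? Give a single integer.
Answer: 0

Derivation:
Constraint 1 (Z != Y) on D(Z)={3,5,6,7} D(Y)={3,4,5,6,7}: no change => not a revision
Constraint 2 (Y != V) on D(Y)={3,4,5,6,7} D(V)={3,4,6,7}: no change => not a revision
Constraint 3 (Z != Y) on D(Z)={3,5,6,7} D(Y)={3,4,5,6,7}: no change => not a revision
Total revisions = 0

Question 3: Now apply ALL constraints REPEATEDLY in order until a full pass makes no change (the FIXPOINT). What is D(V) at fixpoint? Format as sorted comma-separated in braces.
Answer: {3,4,6,7}

Derivation:
pass 0 (initial): D(V)={3,4,6,7}
pass 1: no change
Fixpoint after 1 passes: D(V) = {3,4,6,7}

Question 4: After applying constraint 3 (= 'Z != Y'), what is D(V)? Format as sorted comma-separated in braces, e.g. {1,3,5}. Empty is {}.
Constraint 1 (Z != Y) on D(Z)={3,5,6,7} D(Y)={3,4,5,6,7}: no change
Constraint 2 (Y != V) on D(Y)={3,4,5,6,7} D(V)={3,4,6,7}: no change
Constraint 3 (Z != Y) on D(Z)={3,5,6,7} D(Y)={3,4,5,6,7}: no change
So after constraint 3: D(V) = {3,4,6,7}

Answer: {3,4,6,7}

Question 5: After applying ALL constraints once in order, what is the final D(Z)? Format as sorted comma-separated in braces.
Constraint 1 (Z != Y) on D(Z)={3,5,6,7} D(Y)={3,4,5,6,7}: no change
Constraint 2 (Y != V) on D(Y)={3,4,5,6,7} D(V)={3,4,6,7}: no change
Constraint 3 (Z != Y) on D(Z)={3,5,6,7} D(Y)={3,4,5,6,7}: no change
So after all 3 constraints: D(Z) = {3,5,6,7}

Answer: {3,5,6,7}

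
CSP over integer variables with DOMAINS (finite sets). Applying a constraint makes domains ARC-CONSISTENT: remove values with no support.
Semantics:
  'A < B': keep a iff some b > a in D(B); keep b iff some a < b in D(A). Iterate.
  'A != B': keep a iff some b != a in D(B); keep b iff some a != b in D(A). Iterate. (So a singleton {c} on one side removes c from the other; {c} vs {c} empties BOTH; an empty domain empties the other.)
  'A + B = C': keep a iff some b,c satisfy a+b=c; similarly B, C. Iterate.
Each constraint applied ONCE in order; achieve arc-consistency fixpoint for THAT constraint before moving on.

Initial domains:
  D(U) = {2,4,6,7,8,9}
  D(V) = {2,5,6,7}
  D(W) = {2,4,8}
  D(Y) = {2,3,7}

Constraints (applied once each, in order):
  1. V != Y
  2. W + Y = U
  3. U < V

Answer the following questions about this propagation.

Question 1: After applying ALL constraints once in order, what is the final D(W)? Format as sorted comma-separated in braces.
Answer: {2,4}

Derivation:
Constraint 1 (V != Y) on D(V)={2,5,6,7} D(Y)={2,3,7}: no change
Constraint 2 (W + Y = U) on D(W)={2,4,8} D(Y)={2,3,7} D(U)={2,4,6,7,8,9}: W {2,4,8}->{2,4}; U {2,4,6,7,8,9}->{4,6,7,9}
Constraint 3 (U < V) on D(U)={4,6,7,9} D(V)={2,5,6,7}: U {4,6,7,9}->{4,6}; V {2,5,6,7}->{5,6,7}
So after all 3 constraints: D(W) = {2,4}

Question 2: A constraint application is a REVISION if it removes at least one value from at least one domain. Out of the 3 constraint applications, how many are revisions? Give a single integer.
Constraint 1 (V != Y) on D(V)={2,5,6,7} D(Y)={2,3,7}: no change => not a revision
Constraint 2 (W + Y = U) on D(W)={2,4,8} D(Y)={2,3,7} D(U)={2,4,6,7,8,9}: W {2,4,8}->{2,4}; U {2,4,6,7,8,9}->{4,6,7,9} => REVISION
Constraint 3 (U < V) on D(U)={4,6,7,9} D(V)={2,5,6,7}: U {4,6,7,9}->{4,6}; V {2,5,6,7}->{5,6,7} => REVISION
Total revisions = 2

Answer: 2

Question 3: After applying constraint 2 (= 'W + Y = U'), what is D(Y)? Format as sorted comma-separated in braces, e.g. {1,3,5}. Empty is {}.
Answer: {2,3,7}

Derivation:
Constraint 1 (V != Y) on D(V)={2,5,6,7} D(Y)={2,3,7}: no change
Constraint 2 (W + Y = U) on D(W)={2,4,8} D(Y)={2,3,7} D(U)={2,4,6,7,8,9}: W {2,4,8}->{2,4}; U {2,4,6,7,8,9}->{4,6,7,9}
So after constraint 2: D(Y) = {2,3,7}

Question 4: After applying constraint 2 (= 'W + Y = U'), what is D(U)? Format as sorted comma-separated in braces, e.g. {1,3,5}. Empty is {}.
Answer: {4,6,7,9}

Derivation:
Constraint 1 (V != Y) on D(V)={2,5,6,7} D(Y)={2,3,7}: no change
Constraint 2 (W + Y = U) on D(W)={2,4,8} D(Y)={2,3,7} D(U)={2,4,6,7,8,9}: W {2,4,8}->{2,4}; U {2,4,6,7,8,9}->{4,6,7,9}
So after constraint 2: D(U) = {4,6,7,9}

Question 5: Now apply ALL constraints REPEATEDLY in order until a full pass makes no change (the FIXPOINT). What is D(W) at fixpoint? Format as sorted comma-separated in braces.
pass 0 (initial): D(W)={2,4,8}
pass 1: U {2,4,6,7,8,9}->{4,6}; V {2,5,6,7}->{5,6,7}; W {2,4,8}->{2,4}
pass 2: Y {2,3,7}->{2}
pass 3: no change
Fixpoint after 3 passes: D(W) = {2,4}

Answer: {2,4}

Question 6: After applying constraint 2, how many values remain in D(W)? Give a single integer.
Answer: 2

Derivation:
Constraint 1 (V != Y) on D(V)={2,5,6,7} D(Y)={2,3,7}: no change
Constraint 2 (W + Y = U) on D(W)={2,4,8} D(Y)={2,3,7} D(U)={2,4,6,7,8,9}: W {2,4,8}->{2,4}; U {2,4,6,7,8,9}->{4,6,7,9}
So after constraint 2: D(W)={2,4}, size = 2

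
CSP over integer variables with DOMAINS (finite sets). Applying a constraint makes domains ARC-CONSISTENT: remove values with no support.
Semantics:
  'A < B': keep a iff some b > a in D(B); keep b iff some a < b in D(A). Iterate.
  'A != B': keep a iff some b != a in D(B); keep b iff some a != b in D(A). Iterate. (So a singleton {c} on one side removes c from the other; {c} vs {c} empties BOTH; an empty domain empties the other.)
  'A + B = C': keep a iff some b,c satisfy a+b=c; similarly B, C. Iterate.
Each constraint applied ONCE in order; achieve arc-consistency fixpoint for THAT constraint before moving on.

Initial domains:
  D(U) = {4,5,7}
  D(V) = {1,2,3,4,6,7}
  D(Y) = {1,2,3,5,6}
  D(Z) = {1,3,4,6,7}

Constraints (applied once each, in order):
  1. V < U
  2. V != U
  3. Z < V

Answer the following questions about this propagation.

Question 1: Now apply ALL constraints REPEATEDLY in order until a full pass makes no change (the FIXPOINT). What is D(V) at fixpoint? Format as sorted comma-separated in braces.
Answer: {2,3,4,6}

Derivation:
pass 0 (initial): D(V)={1,2,3,4,6,7}
pass 1: V {1,2,3,4,6,7}->{2,3,4,6}; Z {1,3,4,6,7}->{1,3,4}
pass 2: no change
Fixpoint after 2 passes: D(V) = {2,3,4,6}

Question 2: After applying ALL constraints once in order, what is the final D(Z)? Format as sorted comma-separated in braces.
Answer: {1,3,4}

Derivation:
Constraint 1 (V < U) on D(V)={1,2,3,4,6,7} D(U)={4,5,7}: V {1,2,3,4,6,7}->{1,2,3,4,6}
Constraint 2 (V != U) on D(V)={1,2,3,4,6} D(U)={4,5,7}: no change
Constraint 3 (Z < V) on D(Z)={1,3,4,6,7} D(V)={1,2,3,4,6}: Z {1,3,4,6,7}->{1,3,4}; V {1,2,3,4,6}->{2,3,4,6}
So after all 3 constraints: D(Z) = {1,3,4}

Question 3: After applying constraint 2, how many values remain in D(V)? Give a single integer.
Answer: 5

Derivation:
Constraint 1 (V < U) on D(V)={1,2,3,4,6,7} D(U)={4,5,7}: V {1,2,3,4,6,7}->{1,2,3,4,6}
Constraint 2 (V != U) on D(V)={1,2,3,4,6} D(U)={4,5,7}: no change
So after constraint 2: D(V)={1,2,3,4,6}, size = 5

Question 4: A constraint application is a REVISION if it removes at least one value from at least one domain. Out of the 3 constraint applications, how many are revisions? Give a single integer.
Answer: 2

Derivation:
Constraint 1 (V < U) on D(V)={1,2,3,4,6,7} D(U)={4,5,7}: V {1,2,3,4,6,7}->{1,2,3,4,6} => REVISION
Constraint 2 (V != U) on D(V)={1,2,3,4,6} D(U)={4,5,7}: no change => not a revision
Constraint 3 (Z < V) on D(Z)={1,3,4,6,7} D(V)={1,2,3,4,6}: Z {1,3,4,6,7}->{1,3,4}; V {1,2,3,4,6}->{2,3,4,6} => REVISION
Total revisions = 2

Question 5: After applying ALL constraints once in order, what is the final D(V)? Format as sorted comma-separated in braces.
Answer: {2,3,4,6}

Derivation:
Constraint 1 (V < U) on D(V)={1,2,3,4,6,7} D(U)={4,5,7}: V {1,2,3,4,6,7}->{1,2,3,4,6}
Constraint 2 (V != U) on D(V)={1,2,3,4,6} D(U)={4,5,7}: no change
Constraint 3 (Z < V) on D(Z)={1,3,4,6,7} D(V)={1,2,3,4,6}: Z {1,3,4,6,7}->{1,3,4}; V {1,2,3,4,6}->{2,3,4,6}
So after all 3 constraints: D(V) = {2,3,4,6}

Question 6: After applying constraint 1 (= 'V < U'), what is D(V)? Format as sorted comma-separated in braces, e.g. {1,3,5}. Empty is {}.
Constraint 1 (V < U) on D(V)={1,2,3,4,6,7} D(U)={4,5,7}: V {1,2,3,4,6,7}->{1,2,3,4,6}
So after constraint 1: D(V) = {1,2,3,4,6}

Answer: {1,2,3,4,6}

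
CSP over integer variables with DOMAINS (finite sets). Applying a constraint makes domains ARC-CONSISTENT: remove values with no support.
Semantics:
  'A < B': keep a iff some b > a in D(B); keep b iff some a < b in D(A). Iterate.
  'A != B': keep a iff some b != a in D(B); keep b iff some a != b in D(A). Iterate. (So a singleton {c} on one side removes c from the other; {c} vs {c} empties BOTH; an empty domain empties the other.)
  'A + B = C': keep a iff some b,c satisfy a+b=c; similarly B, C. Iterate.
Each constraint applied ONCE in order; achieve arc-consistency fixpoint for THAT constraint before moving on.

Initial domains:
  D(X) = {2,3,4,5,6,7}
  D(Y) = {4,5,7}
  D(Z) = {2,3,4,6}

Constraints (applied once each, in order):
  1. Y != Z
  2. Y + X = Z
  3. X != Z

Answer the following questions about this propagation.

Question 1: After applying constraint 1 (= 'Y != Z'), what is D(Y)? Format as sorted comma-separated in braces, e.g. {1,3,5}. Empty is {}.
Constraint 1 (Y != Z) on D(Y)={4,5,7} D(Z)={2,3,4,6}: no change
So after constraint 1: D(Y) = {4,5,7}

Answer: {4,5,7}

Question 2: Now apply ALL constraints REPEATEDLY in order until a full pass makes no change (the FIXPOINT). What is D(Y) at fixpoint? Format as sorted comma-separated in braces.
Answer: {4}

Derivation:
pass 0 (initial): D(Y)={4,5,7}
pass 1: X {2,3,4,5,6,7}->{2}; Y {4,5,7}->{4}; Z {2,3,4,6}->{6}
pass 2: no change
Fixpoint after 2 passes: D(Y) = {4}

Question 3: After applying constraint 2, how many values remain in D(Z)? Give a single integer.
Answer: 1

Derivation:
Constraint 1 (Y != Z) on D(Y)={4,5,7} D(Z)={2,3,4,6}: no change
Constraint 2 (Y + X = Z) on D(Y)={4,5,7} D(X)={2,3,4,5,6,7} D(Z)={2,3,4,6}: Y {4,5,7}->{4}; X {2,3,4,5,6,7}->{2}; Z {2,3,4,6}->{6}
So after constraint 2: D(Z)={6}, size = 1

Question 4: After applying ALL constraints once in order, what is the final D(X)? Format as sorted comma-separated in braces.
Answer: {2}

Derivation:
Constraint 1 (Y != Z) on D(Y)={4,5,7} D(Z)={2,3,4,6}: no change
Constraint 2 (Y + X = Z) on D(Y)={4,5,7} D(X)={2,3,4,5,6,7} D(Z)={2,3,4,6}: Y {4,5,7}->{4}; X {2,3,4,5,6,7}->{2}; Z {2,3,4,6}->{6}
Constraint 3 (X != Z) on D(X)={2} D(Z)={6}: no change
So after all 3 constraints: D(X) = {2}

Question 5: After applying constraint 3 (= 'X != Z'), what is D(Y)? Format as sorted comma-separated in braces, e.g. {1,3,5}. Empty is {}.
Constraint 1 (Y != Z) on D(Y)={4,5,7} D(Z)={2,3,4,6}: no change
Constraint 2 (Y + X = Z) on D(Y)={4,5,7} D(X)={2,3,4,5,6,7} D(Z)={2,3,4,6}: Y {4,5,7}->{4}; X {2,3,4,5,6,7}->{2}; Z {2,3,4,6}->{6}
Constraint 3 (X != Z) on D(X)={2} D(Z)={6}: no change
So after constraint 3: D(Y) = {4}

Answer: {4}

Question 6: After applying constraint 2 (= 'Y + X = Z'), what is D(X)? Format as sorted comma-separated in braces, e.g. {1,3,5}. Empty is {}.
Constraint 1 (Y != Z) on D(Y)={4,5,7} D(Z)={2,3,4,6}: no change
Constraint 2 (Y + X = Z) on D(Y)={4,5,7} D(X)={2,3,4,5,6,7} D(Z)={2,3,4,6}: Y {4,5,7}->{4}; X {2,3,4,5,6,7}->{2}; Z {2,3,4,6}->{6}
So after constraint 2: D(X) = {2}

Answer: {2}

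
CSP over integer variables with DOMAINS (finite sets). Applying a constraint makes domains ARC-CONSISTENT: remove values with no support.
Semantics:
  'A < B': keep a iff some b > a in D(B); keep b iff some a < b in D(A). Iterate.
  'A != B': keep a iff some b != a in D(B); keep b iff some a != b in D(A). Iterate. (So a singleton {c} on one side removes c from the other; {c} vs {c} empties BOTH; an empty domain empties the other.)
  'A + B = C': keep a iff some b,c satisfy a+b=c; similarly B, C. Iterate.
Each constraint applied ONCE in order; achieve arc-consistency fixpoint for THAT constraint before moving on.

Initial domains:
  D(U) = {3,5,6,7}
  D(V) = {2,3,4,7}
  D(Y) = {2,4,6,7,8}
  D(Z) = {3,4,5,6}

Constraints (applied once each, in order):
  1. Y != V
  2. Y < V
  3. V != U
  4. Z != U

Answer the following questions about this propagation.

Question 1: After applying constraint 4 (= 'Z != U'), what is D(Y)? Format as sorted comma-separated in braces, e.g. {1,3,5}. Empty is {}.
Constraint 1 (Y != V) on D(Y)={2,4,6,7,8} D(V)={2,3,4,7}: no change
Constraint 2 (Y < V) on D(Y)={2,4,6,7,8} D(V)={2,3,4,7}: Y {2,4,6,7,8}->{2,4,6}; V {2,3,4,7}->{3,4,7}
Constraint 3 (V != U) on D(V)={3,4,7} D(U)={3,5,6,7}: no change
Constraint 4 (Z != U) on D(Z)={3,4,5,6} D(U)={3,5,6,7}: no change
So after constraint 4: D(Y) = {2,4,6}

Answer: {2,4,6}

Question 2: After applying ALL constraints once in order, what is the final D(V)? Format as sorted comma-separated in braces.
Constraint 1 (Y != V) on D(Y)={2,4,6,7,8} D(V)={2,3,4,7}: no change
Constraint 2 (Y < V) on D(Y)={2,4,6,7,8} D(V)={2,3,4,7}: Y {2,4,6,7,8}->{2,4,6}; V {2,3,4,7}->{3,4,7}
Constraint 3 (V != U) on D(V)={3,4,7} D(U)={3,5,6,7}: no change
Constraint 4 (Z != U) on D(Z)={3,4,5,6} D(U)={3,5,6,7}: no change
So after all 4 constraints: D(V) = {3,4,7}

Answer: {3,4,7}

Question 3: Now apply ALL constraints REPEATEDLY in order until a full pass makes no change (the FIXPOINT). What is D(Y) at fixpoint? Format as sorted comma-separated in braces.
pass 0 (initial): D(Y)={2,4,6,7,8}
pass 1: V {2,3,4,7}->{3,4,7}; Y {2,4,6,7,8}->{2,4,6}
pass 2: no change
Fixpoint after 2 passes: D(Y) = {2,4,6}

Answer: {2,4,6}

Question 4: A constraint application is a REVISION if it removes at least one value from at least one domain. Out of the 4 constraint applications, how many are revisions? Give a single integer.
Answer: 1

Derivation:
Constraint 1 (Y != V) on D(Y)={2,4,6,7,8} D(V)={2,3,4,7}: no change => not a revision
Constraint 2 (Y < V) on D(Y)={2,4,6,7,8} D(V)={2,3,4,7}: Y {2,4,6,7,8}->{2,4,6}; V {2,3,4,7}->{3,4,7} => REVISION
Constraint 3 (V != U) on D(V)={3,4,7} D(U)={3,5,6,7}: no change => not a revision
Constraint 4 (Z != U) on D(Z)={3,4,5,6} D(U)={3,5,6,7}: no change => not a revision
Total revisions = 1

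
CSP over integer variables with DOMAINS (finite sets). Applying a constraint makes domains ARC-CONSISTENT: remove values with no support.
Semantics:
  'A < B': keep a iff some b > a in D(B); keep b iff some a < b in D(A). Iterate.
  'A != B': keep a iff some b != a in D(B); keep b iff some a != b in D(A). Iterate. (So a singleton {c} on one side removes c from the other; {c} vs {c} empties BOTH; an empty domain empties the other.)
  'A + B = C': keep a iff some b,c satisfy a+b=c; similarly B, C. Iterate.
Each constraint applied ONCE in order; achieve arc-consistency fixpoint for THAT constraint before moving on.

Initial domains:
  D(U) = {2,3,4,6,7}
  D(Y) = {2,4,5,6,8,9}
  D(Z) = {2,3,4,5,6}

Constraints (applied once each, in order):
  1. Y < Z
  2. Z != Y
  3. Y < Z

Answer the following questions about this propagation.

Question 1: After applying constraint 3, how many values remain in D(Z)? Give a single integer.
Constraint 1 (Y < Z) on D(Y)={2,4,5,6,8,9} D(Z)={2,3,4,5,6}: Y {2,4,5,6,8,9}->{2,4,5}; Z {2,3,4,5,6}->{3,4,5,6}
Constraint 2 (Z != Y) on D(Z)={3,4,5,6} D(Y)={2,4,5}: no change
Constraint 3 (Y < Z) on D(Y)={2,4,5} D(Z)={3,4,5,6}: no change
So after constraint 3: D(Z)={3,4,5,6}, size = 4

Answer: 4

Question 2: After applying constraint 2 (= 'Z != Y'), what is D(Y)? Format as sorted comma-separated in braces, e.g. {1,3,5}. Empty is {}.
Constraint 1 (Y < Z) on D(Y)={2,4,5,6,8,9} D(Z)={2,3,4,5,6}: Y {2,4,5,6,8,9}->{2,4,5}; Z {2,3,4,5,6}->{3,4,5,6}
Constraint 2 (Z != Y) on D(Z)={3,4,5,6} D(Y)={2,4,5}: no change
So after constraint 2: D(Y) = {2,4,5}

Answer: {2,4,5}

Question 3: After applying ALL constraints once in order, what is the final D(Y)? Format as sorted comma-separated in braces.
Answer: {2,4,5}

Derivation:
Constraint 1 (Y < Z) on D(Y)={2,4,5,6,8,9} D(Z)={2,3,4,5,6}: Y {2,4,5,6,8,9}->{2,4,5}; Z {2,3,4,5,6}->{3,4,5,6}
Constraint 2 (Z != Y) on D(Z)={3,4,5,6} D(Y)={2,4,5}: no change
Constraint 3 (Y < Z) on D(Y)={2,4,5} D(Z)={3,4,5,6}: no change
So after all 3 constraints: D(Y) = {2,4,5}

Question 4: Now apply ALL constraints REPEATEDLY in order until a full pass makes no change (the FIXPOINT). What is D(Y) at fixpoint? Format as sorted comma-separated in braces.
Answer: {2,4,5}

Derivation:
pass 0 (initial): D(Y)={2,4,5,6,8,9}
pass 1: Y {2,4,5,6,8,9}->{2,4,5}; Z {2,3,4,5,6}->{3,4,5,6}
pass 2: no change
Fixpoint after 2 passes: D(Y) = {2,4,5}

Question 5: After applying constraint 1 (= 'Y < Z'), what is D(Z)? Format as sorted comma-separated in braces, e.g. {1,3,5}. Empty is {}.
Answer: {3,4,5,6}

Derivation:
Constraint 1 (Y < Z) on D(Y)={2,4,5,6,8,9} D(Z)={2,3,4,5,6}: Y {2,4,5,6,8,9}->{2,4,5}; Z {2,3,4,5,6}->{3,4,5,6}
So after constraint 1: D(Z) = {3,4,5,6}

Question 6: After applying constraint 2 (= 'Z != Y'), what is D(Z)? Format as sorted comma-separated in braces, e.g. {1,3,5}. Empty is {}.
Answer: {3,4,5,6}

Derivation:
Constraint 1 (Y < Z) on D(Y)={2,4,5,6,8,9} D(Z)={2,3,4,5,6}: Y {2,4,5,6,8,9}->{2,4,5}; Z {2,3,4,5,6}->{3,4,5,6}
Constraint 2 (Z != Y) on D(Z)={3,4,5,6} D(Y)={2,4,5}: no change
So after constraint 2: D(Z) = {3,4,5,6}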